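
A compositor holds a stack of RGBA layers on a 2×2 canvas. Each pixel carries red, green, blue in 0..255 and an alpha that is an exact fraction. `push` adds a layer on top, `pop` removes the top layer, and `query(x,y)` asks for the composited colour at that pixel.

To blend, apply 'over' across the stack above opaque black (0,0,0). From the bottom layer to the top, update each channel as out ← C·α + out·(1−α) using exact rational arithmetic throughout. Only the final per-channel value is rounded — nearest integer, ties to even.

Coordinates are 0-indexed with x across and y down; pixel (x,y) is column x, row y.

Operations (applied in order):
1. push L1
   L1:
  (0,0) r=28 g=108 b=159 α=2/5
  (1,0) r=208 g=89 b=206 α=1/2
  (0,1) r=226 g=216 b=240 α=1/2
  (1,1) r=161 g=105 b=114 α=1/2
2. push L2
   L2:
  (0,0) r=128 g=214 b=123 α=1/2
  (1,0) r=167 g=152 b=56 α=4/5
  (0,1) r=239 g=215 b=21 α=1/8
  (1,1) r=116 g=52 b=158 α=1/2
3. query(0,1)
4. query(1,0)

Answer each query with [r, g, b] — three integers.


at x=0,y=1 over L1,L2:
+L1 (α=1/2) → [113, 108, 120]
+L2 (α=1/8) → [515/4, 971/8, 861/8]
→ [129, 121, 108]

(1,0) stack=L1,L2; from [0,0,0]:
L1 α=1/2: [104, 89/2, 103]
L2 α=4/5: [772/5, 261/2, 327/5]
= [154, 130, 65]


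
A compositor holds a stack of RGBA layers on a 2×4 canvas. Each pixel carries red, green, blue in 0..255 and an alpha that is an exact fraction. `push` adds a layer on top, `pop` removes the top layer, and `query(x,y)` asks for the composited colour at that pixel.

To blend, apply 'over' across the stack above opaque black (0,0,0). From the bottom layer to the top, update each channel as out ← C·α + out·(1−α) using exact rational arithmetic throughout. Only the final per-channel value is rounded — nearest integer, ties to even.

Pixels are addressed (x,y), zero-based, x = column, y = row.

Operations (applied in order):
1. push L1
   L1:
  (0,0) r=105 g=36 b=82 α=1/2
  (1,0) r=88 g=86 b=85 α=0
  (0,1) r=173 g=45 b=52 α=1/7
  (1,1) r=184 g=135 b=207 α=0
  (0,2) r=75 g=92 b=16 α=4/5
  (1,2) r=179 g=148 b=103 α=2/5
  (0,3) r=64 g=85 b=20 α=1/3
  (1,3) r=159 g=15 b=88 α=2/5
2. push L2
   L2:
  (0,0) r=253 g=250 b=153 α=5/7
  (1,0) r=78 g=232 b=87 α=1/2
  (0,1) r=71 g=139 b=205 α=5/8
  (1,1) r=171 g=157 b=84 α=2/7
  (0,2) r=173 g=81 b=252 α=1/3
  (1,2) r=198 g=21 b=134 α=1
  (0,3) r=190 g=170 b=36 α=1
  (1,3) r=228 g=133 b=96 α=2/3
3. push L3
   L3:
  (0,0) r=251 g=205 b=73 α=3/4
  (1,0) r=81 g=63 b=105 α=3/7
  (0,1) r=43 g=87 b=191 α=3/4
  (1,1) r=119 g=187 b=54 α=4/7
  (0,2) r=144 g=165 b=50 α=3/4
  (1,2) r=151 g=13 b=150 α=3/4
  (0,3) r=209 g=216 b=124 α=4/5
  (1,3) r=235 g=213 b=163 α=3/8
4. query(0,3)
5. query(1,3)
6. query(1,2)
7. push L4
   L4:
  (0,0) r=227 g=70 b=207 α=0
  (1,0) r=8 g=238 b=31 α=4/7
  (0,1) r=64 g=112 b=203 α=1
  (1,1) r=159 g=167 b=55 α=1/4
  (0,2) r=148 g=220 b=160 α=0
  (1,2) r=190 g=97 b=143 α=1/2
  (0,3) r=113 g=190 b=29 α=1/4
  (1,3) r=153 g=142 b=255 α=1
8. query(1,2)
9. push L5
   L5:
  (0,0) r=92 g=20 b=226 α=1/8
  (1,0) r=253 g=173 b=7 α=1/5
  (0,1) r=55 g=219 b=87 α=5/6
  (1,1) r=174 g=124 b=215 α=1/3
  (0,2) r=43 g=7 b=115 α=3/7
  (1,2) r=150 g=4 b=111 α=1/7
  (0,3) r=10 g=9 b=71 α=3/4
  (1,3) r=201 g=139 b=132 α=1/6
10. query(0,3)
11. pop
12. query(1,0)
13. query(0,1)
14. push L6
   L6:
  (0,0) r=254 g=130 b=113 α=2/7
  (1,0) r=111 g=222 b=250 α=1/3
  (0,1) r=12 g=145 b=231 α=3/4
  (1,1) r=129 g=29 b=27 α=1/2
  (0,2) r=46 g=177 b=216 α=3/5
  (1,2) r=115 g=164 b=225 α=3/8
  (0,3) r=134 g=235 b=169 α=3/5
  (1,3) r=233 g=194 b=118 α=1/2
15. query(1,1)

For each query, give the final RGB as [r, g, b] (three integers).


query (0,3) [L1,L2,L3] — begin 0,0,0
+L1 (α=1/3) → [64/3, 85/3, 20/3]
+L2 (α=1) → [190, 170, 36]
+L3 (α=4/5) → [1026/5, 1034/5, 532/5]
rounded: [205, 207, 106]

(1,3) stack=L1,L2,L3; from [0,0,0]:
after L1 α=2/5: [318/5, 6, 176/5]
after L2 α=2/3: [866/5, 272/3, 1136/15]
after L3 α=3/8: [1571/8, 3277/24, 2603/24]
rounded: [196, 137, 108]

query (1,2) [L1,L2,L3] — begin 0,0,0
L1 α=2/5: [358/5, 296/5, 206/5]
L2 α=1: [198, 21, 134]
L3 α=3/4: [651/4, 15, 146]
rounded: [163, 15, 146]

at x=1,y=2 over L1,L2,L3,L4:
after L1 α=2/5: [358/5, 296/5, 206/5]
after L2 α=1: [198, 21, 134]
after L3 α=3/4: [651/4, 15, 146]
after L4 α=1/2: [1411/8, 56, 289/2]
rounded: [176, 56, 144]

at x=0,y=3 over L1,L2,L3,L4,L5:
after L1 α=1/3: [64/3, 85/3, 20/3]
after L2 α=1: [190, 170, 36]
after L3 α=4/5: [1026/5, 1034/5, 532/5]
after L4 α=1/4: [3643/20, 1013/5, 1741/20]
after L5 α=3/4: [4243/80, 287/5, 6001/80]
rounded: [53, 57, 75]

query (1,0) [L1,L2,L3,L4] — begin 0,0,0
after L1 α=0: [0, 0, 0]
after L2 α=1/2: [39, 116, 87/2]
after L3 α=3/7: [57, 653/7, 489/7]
after L4 α=4/7: [29, 8623/49, 2335/49]
= [29, 176, 48]

(0,1) stack=L1,L2,L3,L4; from [0,0,0]:
L1 α=1/7: [173/7, 45/7, 52/7]
L2 α=5/8: [751/14, 625/7, 7331/56]
L3 α=3/4: [2557/56, 613/7, 39419/224]
L4 α=1: [64, 112, 203]
→ [64, 112, 203]

query (1,1) [L1,L2,L3,L4,L6] — begin 0,0,0
after L1 α=0: [0, 0, 0]
after L2 α=2/7: [342/7, 314/7, 24]
after L3 α=4/7: [4358/49, 6178/49, 288/7]
after L4 α=1/4: [20865/196, 26717/196, 1249/28]
after L6 α=1/2: [46149/392, 32401/392, 2005/56]
rounded: [118, 83, 36]


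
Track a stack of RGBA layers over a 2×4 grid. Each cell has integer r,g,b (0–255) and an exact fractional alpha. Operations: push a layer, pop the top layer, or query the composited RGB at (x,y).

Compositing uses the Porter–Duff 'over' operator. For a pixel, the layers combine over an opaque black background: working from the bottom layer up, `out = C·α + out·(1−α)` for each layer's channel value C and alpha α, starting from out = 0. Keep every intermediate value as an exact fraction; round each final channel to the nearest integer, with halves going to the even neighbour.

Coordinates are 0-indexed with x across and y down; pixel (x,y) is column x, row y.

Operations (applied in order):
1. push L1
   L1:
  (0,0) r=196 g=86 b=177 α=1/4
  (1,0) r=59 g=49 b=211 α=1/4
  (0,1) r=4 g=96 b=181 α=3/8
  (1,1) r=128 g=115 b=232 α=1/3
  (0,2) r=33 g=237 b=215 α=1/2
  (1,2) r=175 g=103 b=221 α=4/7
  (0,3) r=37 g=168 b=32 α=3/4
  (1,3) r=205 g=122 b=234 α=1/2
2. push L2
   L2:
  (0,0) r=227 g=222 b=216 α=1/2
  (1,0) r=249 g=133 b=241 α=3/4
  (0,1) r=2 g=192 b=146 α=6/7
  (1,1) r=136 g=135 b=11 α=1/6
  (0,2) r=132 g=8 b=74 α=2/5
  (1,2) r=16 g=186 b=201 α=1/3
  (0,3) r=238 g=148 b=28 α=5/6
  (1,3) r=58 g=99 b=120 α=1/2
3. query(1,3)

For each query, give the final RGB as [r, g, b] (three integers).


query (1,3) [L1,L2] — begin 0,0,0
L1 α=1/2: [205/2, 61, 117]
L2 α=1/2: [321/4, 80, 237/2]
rounded: [80, 80, 118]


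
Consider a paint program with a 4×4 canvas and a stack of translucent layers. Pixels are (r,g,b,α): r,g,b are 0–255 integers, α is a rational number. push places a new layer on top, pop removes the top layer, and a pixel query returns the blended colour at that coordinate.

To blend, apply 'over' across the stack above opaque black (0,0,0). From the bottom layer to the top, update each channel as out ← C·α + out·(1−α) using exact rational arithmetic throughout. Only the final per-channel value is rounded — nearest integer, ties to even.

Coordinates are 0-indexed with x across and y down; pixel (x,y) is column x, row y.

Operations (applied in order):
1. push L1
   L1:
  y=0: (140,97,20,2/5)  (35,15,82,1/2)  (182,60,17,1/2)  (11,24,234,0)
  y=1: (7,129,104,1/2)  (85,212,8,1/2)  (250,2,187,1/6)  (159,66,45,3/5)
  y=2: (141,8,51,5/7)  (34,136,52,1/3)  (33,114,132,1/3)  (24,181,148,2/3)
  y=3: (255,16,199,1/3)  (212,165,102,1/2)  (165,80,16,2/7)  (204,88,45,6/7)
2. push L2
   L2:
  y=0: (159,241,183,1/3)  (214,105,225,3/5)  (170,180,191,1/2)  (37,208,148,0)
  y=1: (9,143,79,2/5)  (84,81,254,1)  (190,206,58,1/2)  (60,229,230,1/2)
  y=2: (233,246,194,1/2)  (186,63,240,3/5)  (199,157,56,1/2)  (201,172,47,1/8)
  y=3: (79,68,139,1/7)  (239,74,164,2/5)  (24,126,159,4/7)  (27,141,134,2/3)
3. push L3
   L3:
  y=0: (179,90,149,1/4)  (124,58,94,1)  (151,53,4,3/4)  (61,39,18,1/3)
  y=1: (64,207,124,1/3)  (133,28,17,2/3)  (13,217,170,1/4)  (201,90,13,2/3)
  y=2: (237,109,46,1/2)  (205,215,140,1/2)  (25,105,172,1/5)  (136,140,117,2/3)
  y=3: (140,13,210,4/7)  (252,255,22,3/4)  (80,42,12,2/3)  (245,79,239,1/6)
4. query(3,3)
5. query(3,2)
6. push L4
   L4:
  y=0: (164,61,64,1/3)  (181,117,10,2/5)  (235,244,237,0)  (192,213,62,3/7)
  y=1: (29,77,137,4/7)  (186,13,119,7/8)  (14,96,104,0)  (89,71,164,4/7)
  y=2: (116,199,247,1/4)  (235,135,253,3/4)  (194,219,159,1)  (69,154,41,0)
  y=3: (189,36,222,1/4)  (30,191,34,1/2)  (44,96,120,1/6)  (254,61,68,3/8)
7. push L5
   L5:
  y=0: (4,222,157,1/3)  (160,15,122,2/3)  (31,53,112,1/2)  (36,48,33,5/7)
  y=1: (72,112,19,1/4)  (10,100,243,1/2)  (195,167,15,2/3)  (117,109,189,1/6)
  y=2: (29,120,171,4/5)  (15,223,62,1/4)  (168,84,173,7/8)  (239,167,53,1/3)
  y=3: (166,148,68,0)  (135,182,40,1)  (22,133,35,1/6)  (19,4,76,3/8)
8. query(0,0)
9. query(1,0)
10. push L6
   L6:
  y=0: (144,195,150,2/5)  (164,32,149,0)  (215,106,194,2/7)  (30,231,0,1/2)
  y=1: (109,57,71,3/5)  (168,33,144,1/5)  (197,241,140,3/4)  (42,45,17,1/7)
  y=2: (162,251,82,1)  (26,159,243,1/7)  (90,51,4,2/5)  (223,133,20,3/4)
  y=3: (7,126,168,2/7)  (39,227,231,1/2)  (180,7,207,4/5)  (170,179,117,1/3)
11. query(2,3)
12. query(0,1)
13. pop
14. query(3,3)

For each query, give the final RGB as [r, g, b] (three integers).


at x=3,y=3 over L1,L2,L3:
after L1 α=6/7: [1224/7, 528/7, 270/7]
after L2 α=2/3: [534/7, 834/7, 2146/21]
after L3 α=1/6: [4385/42, 4723/42, 15749/126]
rounded: [104, 112, 125]

at x=3,y=2 over L1,L2,L3:
after L1 α=2/3: [16, 362/3, 296/3]
after L2 α=1/8: [313/8, 1525/12, 2213/24]
after L3 α=2/3: [2489/24, 4885/36, 7829/72]
rounded: [104, 136, 109]

at x=0,y=0 over L1,L2,L3,L4,L5:
L1 α=2/5: [56, 194/5, 8]
L2 α=1/3: [271/3, 531/5, 199/3]
L3 α=1/4: [225/2, 2043/20, 87]
L4 α=1/3: [389/3, 2653/30, 238/3]
L5 α=1/3: [790/9, 5983/45, 947/9]
→ [88, 133, 105]

(1,0) stack=L1,L2,L3,L4,L5; from [0,0,0]:
after L1 α=1/2: [35/2, 15/2, 41]
after L2 α=3/5: [677/5, 66, 757/5]
after L3 α=1: [124, 58, 94]
after L4 α=2/5: [734/5, 408/5, 302/5]
after L5 α=2/3: [778/5, 186/5, 1522/15]
rounded: [156, 37, 101]

(2,3) stack=L1,L2,L3,L4,L5,L6; from [0,0,0]:
after L1 α=2/7: [330/7, 160/7, 32/7]
after L2 α=4/7: [1662/49, 4008/49, 4548/49]
after L3 α=2/3: [9502/147, 2708/49, 1908/49]
after L4 α=1/6: [26989/441, 9122/147, 2570/49]
after L5 α=1/6: [144647/2646, 65161/882, 4855/98]
after L6 α=4/5: [2049767/13230, 89857/4410, 85999/490]
= [155, 20, 176]

(0,1) stack=L1,L2,L3,L4,L5,L6; from [0,0,0]:
+L1 (α=1/2) → [7/2, 129/2, 52]
+L2 (α=2/5) → [57/10, 959/10, 314/5]
+L3 (α=1/3) → [377/15, 1994/15, 416/5]
+L4 (α=4/7) → [957/35, 3534/35, 3988/35]
+L5 (α=1/4) → [5391/140, 7261/70, 12629/140]
+L6 (α=3/5) → [28281/350, 13246/175, 27539/350]
→ [81, 76, 79]

at x=3,y=3 over L1,L2,L3,L4,L5:
+L1 (α=6/7) → [1224/7, 528/7, 270/7]
+L2 (α=2/3) → [534/7, 834/7, 2146/21]
+L3 (α=1/6) → [4385/42, 4723/42, 15749/126]
+L4 (α=3/8) → [53929/336, 31301/336, 104449/1008]
+L5 (α=3/8) → [288797/2688, 160537/2688, 752069/8064]
→ [107, 60, 93]


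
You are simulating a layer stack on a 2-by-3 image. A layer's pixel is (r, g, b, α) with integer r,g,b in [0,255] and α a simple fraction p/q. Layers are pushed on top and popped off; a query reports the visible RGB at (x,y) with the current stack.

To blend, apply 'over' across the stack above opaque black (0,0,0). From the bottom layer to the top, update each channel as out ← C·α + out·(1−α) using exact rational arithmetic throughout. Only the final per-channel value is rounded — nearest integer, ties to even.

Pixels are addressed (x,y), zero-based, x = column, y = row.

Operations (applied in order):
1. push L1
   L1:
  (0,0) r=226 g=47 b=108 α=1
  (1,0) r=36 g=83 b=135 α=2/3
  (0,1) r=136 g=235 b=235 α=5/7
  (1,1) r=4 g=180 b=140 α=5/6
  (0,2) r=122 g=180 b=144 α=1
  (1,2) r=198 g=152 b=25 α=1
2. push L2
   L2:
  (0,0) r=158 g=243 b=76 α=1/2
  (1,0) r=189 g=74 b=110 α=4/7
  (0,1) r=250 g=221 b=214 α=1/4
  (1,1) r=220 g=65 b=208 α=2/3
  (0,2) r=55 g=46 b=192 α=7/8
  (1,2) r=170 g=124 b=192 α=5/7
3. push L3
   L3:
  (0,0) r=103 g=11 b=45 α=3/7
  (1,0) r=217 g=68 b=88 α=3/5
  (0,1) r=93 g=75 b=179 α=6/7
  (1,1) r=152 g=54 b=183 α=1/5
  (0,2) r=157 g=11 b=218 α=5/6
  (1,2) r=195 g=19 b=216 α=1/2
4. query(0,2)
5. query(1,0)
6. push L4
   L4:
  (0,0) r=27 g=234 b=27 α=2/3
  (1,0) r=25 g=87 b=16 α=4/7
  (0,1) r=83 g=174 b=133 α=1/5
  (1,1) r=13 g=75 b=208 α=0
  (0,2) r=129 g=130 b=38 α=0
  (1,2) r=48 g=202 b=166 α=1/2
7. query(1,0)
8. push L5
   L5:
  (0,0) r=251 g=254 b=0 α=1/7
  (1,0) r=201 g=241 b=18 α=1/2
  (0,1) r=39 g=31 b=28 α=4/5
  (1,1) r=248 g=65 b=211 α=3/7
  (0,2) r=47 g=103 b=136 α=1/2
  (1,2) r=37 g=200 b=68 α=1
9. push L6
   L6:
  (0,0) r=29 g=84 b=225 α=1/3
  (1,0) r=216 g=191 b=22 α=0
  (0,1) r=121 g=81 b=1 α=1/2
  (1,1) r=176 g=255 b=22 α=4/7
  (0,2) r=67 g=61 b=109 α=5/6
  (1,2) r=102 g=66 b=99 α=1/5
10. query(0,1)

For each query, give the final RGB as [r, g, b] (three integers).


query (0,2) [L1,L2,L3] — begin 0,0,0
L1 α=1: [122, 180, 144]
L2 α=7/8: [507/8, 251/4, 186]
L3 α=5/6: [6787/48, 157/8, 638/3]
rounded: [141, 20, 213]

(1,0) stack=L1,L2,L3; from [0,0,0]:
+L1 (α=2/3) → [24, 166/3, 90]
+L2 (α=4/7) → [828/7, 66, 710/7]
+L3 (α=3/5) → [6213/35, 336/5, 3268/35]
= [178, 67, 93]

query (1,0) [L1,L2,L3,L4] — begin 0,0,0
+L1 (α=2/3) → [24, 166/3, 90]
+L2 (α=4/7) → [828/7, 66, 710/7]
+L3 (α=3/5) → [6213/35, 336/5, 3268/35]
+L4 (α=4/7) → [22139/245, 2748/35, 12044/245]
→ [90, 79, 49]

query (0,1) [L1,L2,L3,L4,L5,L6] — begin 0,0,0
+L1 (α=5/7) → [680/7, 1175/7, 1175/7]
+L2 (α=1/4) → [1895/14, 1268/7, 5023/28]
+L3 (α=6/7) → [9707/98, 4418/49, 35095/196]
+L4 (α=1/5) → [23481/245, 26198/245, 41612/245]
+L5 (α=4/5) → [61701/1225, 56578/1225, 69052/1225]
+L6 (α=1/2) → [104963/1225, 155803/2450, 70277/2450]
→ [86, 64, 29]


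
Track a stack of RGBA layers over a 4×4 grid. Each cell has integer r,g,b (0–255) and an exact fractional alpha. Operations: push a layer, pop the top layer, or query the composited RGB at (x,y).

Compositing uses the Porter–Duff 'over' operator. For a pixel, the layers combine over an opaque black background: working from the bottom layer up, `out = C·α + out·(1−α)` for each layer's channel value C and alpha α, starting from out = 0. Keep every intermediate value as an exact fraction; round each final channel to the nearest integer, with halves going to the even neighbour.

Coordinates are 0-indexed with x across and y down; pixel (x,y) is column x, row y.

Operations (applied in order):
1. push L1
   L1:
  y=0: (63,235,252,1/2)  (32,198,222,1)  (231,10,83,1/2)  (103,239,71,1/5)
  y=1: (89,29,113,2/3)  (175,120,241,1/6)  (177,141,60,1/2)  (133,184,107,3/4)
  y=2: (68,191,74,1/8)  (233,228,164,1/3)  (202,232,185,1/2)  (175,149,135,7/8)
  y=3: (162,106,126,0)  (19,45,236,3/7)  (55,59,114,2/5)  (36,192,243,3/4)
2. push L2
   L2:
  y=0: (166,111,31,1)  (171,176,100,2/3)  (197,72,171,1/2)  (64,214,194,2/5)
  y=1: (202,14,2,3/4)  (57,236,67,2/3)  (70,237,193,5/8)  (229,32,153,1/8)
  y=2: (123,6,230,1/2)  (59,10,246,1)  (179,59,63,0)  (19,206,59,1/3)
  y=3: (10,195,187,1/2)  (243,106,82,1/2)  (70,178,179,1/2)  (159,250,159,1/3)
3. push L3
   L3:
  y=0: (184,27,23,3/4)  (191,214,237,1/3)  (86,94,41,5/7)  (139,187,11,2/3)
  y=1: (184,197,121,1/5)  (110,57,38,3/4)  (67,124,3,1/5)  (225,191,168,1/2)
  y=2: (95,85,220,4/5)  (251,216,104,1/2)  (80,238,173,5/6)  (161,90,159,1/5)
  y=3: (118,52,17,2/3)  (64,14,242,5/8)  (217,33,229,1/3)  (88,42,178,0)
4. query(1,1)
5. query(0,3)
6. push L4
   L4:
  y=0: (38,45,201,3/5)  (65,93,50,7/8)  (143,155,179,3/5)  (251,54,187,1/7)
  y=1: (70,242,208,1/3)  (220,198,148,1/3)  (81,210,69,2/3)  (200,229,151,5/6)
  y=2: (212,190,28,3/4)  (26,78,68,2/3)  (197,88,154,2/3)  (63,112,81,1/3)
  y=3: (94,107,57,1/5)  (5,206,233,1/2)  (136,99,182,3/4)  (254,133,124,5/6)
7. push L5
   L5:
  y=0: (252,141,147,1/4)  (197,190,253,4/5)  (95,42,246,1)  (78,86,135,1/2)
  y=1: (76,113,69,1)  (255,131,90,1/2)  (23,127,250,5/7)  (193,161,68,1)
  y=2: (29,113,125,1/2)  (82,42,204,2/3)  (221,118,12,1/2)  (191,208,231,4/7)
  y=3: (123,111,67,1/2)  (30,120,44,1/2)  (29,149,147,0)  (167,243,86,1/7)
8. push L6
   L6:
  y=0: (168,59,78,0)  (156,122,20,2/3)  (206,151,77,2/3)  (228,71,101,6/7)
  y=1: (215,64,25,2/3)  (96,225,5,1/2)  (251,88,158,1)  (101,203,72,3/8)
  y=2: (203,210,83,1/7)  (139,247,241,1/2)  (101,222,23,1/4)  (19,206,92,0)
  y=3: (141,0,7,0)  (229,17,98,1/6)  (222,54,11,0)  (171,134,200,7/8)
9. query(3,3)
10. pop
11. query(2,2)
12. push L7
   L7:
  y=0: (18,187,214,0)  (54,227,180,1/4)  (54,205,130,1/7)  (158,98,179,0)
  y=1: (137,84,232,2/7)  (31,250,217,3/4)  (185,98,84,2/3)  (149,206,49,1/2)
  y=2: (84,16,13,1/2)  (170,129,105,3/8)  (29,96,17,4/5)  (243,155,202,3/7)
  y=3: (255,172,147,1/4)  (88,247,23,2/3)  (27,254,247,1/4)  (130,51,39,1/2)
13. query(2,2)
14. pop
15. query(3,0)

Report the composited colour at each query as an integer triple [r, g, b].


at x=1,y=1 over L1,L2,L3:
+L1 (α=1/6) → [175/6, 20, 241/6]
+L2 (α=2/3) → [859/18, 164, 1045/18]
+L3 (α=3/4) → [6799/72, 335/4, 3097/72]
→ [94, 84, 43]

(0,3) stack=L1,L2,L3; from [0,0,0]:
+L1 (α=0) → [0, 0, 0]
+L2 (α=1/2) → [5, 195/2, 187/2]
+L3 (α=2/3) → [241/3, 403/6, 85/2]
rounded: [80, 67, 42]

at x=3,y=3 over L1,L2,L3,L4,L5,L6:
after L1 α=3/4: [27, 144, 729/4]
after L2 α=1/3: [71, 538/3, 349/2]
after L3 α=0: [71, 538/3, 349/2]
after L4 α=5/6: [447/2, 2533/18, 1589/12]
after L5 α=1/7: [1508/7, 466/3, 1761/14]
after L6 α=7/8: [9887/56, 410/3, 21361/112]
rounded: [177, 137, 191]

query (2,2) [L1,L2,L3,L4,L5] — begin 0,0,0
+L1 (α=1/2) → [101, 116, 185/2]
+L2 (α=0) → [101, 116, 185/2]
+L3 (α=5/6) → [167/2, 653/3, 1915/12]
+L4 (α=2/3) → [955/6, 1181/9, 5611/36]
+L5 (α=1/2) → [2281/12, 2243/18, 6043/72]
rounded: [190, 125, 84]

(2,2) stack=L1,L2,L3,L4,L5,L7; from [0,0,0]:
L1 α=1/2: [101, 116, 185/2]
L2 α=0: [101, 116, 185/2]
L3 α=5/6: [167/2, 653/3, 1915/12]
L4 α=2/3: [955/6, 1181/9, 5611/36]
L5 α=1/2: [2281/12, 2243/18, 6043/72]
L7 α=4/5: [3673/60, 1831/18, 10939/360]
→ [61, 102, 30]

query (3,0) [L1,L2,L3,L4,L5] — begin 0,0,0
+L1 (α=1/5) → [103/5, 239/5, 71/5]
+L2 (α=2/5) → [949/25, 2857/25, 2153/25]
+L3 (α=2/3) → [2633/25, 4069/25, 901/25]
+L4 (α=1/7) → [22073/175, 25764/175, 10081/175]
+L5 (α=1/2) → [35723/350, 20407/175, 16853/175]
= [102, 117, 96]


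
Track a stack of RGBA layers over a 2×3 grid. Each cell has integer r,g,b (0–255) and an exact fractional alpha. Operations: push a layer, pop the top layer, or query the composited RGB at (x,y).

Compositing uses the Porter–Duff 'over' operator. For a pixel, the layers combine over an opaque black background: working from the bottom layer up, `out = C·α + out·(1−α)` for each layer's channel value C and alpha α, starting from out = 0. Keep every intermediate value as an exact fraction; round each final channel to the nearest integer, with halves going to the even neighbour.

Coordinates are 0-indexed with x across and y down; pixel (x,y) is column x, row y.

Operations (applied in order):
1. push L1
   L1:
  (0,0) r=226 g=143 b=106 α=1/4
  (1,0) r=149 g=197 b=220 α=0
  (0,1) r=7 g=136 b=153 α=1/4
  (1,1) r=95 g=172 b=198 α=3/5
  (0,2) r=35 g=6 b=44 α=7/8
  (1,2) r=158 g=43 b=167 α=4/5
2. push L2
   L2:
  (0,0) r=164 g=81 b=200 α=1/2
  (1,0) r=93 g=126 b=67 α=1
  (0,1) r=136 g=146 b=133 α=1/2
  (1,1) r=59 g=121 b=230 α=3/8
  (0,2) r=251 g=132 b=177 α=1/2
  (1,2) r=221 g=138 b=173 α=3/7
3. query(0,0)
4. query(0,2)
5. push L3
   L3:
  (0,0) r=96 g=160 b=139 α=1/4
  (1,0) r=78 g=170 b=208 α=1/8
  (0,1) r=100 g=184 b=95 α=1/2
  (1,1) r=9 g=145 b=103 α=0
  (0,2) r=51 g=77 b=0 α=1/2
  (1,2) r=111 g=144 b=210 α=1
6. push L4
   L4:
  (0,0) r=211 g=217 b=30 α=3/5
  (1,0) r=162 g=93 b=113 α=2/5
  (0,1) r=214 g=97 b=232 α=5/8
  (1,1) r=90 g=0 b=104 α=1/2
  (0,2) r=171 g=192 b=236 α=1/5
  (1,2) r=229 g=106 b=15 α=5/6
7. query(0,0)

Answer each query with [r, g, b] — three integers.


at x=0,y=0 over L1,L2:
L1 α=1/4: [113/2, 143/4, 53/2]
L2 α=1/2: [441/4, 467/8, 453/4]
→ [110, 58, 113]

query (0,2) [L1,L2] — begin 0,0,0
L1 α=7/8: [245/8, 21/4, 77/2]
L2 α=1/2: [2253/16, 549/8, 431/4]
→ [141, 69, 108]

at x=0,y=0 over L1,L2,L3,L4:
L1 α=1/4: [113/2, 143/4, 53/2]
L2 α=1/2: [441/4, 467/8, 453/4]
L3 α=1/4: [1707/16, 2681/32, 1915/16]
L4 α=3/5: [6771/40, 13097/80, 527/8]
= [169, 164, 66]


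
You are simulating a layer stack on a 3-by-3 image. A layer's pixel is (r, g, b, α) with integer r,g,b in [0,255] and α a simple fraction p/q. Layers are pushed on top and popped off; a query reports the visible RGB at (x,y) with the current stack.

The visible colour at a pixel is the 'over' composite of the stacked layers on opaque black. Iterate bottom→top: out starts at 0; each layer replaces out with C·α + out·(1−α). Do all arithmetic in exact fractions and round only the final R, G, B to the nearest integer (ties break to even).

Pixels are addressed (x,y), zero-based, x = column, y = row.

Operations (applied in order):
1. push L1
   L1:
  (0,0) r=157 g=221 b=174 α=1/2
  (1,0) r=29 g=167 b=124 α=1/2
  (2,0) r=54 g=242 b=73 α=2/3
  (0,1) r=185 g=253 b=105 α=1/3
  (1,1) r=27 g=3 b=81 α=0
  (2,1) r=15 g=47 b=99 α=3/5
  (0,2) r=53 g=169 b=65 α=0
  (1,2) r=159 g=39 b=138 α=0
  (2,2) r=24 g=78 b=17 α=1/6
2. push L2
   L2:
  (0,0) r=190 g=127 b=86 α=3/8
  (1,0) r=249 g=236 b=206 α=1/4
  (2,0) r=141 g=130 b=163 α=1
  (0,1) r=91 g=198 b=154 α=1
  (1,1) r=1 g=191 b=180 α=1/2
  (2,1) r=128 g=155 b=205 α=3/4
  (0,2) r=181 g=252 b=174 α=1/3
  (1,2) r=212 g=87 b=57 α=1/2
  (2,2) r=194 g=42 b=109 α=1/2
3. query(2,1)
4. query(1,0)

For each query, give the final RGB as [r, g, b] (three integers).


query (2,1) [L1,L2] — begin 0,0,0
after L1 α=3/5: [9, 141/5, 297/5]
after L2 α=3/4: [393/4, 1233/10, 843/5]
→ [98, 123, 169]

at x=1,y=0 over L1,L2:
L1 α=1/2: [29/2, 167/2, 62]
L2 α=1/4: [585/8, 973/8, 98]
→ [73, 122, 98]


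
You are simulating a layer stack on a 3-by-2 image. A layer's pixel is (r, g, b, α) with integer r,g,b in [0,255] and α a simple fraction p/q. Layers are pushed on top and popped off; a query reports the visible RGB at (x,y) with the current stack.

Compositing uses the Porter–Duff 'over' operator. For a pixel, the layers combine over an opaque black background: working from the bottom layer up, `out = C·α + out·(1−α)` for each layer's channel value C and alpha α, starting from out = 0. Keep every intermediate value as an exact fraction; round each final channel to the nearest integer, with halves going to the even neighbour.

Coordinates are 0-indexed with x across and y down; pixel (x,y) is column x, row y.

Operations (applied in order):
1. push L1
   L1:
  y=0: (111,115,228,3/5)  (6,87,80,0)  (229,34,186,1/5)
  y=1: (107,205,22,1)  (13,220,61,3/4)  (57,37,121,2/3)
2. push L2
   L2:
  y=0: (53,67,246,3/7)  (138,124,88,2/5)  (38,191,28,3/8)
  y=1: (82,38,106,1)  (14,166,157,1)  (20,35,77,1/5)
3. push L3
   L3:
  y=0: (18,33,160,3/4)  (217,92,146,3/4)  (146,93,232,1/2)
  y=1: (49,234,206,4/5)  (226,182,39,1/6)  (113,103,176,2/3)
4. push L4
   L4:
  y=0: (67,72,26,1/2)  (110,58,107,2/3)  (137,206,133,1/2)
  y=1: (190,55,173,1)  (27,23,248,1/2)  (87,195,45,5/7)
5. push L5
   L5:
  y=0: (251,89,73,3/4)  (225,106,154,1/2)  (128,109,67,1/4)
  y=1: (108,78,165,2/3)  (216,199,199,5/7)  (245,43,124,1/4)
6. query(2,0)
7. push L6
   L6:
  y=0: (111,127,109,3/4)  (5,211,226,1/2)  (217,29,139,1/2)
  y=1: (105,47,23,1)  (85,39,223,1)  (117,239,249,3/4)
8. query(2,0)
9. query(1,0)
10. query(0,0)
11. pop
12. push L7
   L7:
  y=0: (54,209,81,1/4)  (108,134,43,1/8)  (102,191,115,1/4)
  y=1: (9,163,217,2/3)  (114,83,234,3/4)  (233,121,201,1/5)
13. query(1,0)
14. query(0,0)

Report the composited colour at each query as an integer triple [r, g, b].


at x=2,y=0 over L1,L2,L3,L4,L5:
+L1 (α=1/5) → [229/5, 34/5, 186/5]
+L2 (α=3/8) → [343/8, 607/8, 135/4]
+L3 (α=1/2) → [1511/16, 1351/16, 1063/8]
+L4 (α=1/2) → [3703/32, 4647/32, 2127/16]
+L5 (α=1/4) → [15205/128, 17429/128, 7453/64]
→ [119, 136, 116]

at x=2,y=0 over L1,L2,L3,L4,L5,L6:
after L1 α=1/5: [229/5, 34/5, 186/5]
after L2 α=3/8: [343/8, 607/8, 135/4]
after L3 α=1/2: [1511/16, 1351/16, 1063/8]
after L4 α=1/2: [3703/32, 4647/32, 2127/16]
after L5 α=1/4: [15205/128, 17429/128, 7453/64]
after L6 α=1/2: [42981/256, 21141/256, 16349/128]
→ [168, 83, 128]

query (1,0) [L1,L2,L3,L4,L5,L6] — begin 0,0,0
L1 α=0: [0, 0, 0]
L2 α=2/5: [276/5, 248/5, 176/5]
L3 α=3/4: [3531/20, 407/5, 1183/10]
L4 α=2/3: [7931/60, 329/5, 3323/30]
L5 α=1/2: [21431/120, 859/10, 7943/60]
L6 α=1/2: [22031/240, 2969/20, 21503/120]
= [92, 148, 179]

at x=0,y=0 over L1,L2,L3,L4,L5,L6:
after L1 α=3/5: [333/5, 69, 684/5]
after L2 α=3/7: [2127/35, 477/7, 918/5]
after L3 α=3/4: [4017/140, 585/14, 1659/10]
after L4 α=1/2: [13397/280, 1593/28, 1919/20]
after L5 α=3/4: [224237/1120, 9069/112, 6299/80]
after L6 α=3/4: [597197/4480, 51741/448, 32459/320]
= [133, 115, 101]

(1,0) stack=L1,L2,L3,L4,L5,L7; from [0,0,0]:
after L1 α=0: [0, 0, 0]
after L2 α=2/5: [276/5, 248/5, 176/5]
after L3 α=3/4: [3531/20, 407/5, 1183/10]
after L4 α=2/3: [7931/60, 329/5, 3323/30]
after L5 α=1/2: [21431/120, 859/10, 7943/60]
after L7 α=1/8: [162977/960, 7353/80, 58181/480]
= [170, 92, 121]

at x=0,y=0 over L1,L2,L3,L4,L5,L7:
L1 α=3/5: [333/5, 69, 684/5]
L2 α=3/7: [2127/35, 477/7, 918/5]
L3 α=3/4: [4017/140, 585/14, 1659/10]
L4 α=1/2: [13397/280, 1593/28, 1919/20]
L5 α=3/4: [224237/1120, 9069/112, 6299/80]
L7 α=1/4: [733191/4480, 50615/448, 25377/320]
→ [164, 113, 79]


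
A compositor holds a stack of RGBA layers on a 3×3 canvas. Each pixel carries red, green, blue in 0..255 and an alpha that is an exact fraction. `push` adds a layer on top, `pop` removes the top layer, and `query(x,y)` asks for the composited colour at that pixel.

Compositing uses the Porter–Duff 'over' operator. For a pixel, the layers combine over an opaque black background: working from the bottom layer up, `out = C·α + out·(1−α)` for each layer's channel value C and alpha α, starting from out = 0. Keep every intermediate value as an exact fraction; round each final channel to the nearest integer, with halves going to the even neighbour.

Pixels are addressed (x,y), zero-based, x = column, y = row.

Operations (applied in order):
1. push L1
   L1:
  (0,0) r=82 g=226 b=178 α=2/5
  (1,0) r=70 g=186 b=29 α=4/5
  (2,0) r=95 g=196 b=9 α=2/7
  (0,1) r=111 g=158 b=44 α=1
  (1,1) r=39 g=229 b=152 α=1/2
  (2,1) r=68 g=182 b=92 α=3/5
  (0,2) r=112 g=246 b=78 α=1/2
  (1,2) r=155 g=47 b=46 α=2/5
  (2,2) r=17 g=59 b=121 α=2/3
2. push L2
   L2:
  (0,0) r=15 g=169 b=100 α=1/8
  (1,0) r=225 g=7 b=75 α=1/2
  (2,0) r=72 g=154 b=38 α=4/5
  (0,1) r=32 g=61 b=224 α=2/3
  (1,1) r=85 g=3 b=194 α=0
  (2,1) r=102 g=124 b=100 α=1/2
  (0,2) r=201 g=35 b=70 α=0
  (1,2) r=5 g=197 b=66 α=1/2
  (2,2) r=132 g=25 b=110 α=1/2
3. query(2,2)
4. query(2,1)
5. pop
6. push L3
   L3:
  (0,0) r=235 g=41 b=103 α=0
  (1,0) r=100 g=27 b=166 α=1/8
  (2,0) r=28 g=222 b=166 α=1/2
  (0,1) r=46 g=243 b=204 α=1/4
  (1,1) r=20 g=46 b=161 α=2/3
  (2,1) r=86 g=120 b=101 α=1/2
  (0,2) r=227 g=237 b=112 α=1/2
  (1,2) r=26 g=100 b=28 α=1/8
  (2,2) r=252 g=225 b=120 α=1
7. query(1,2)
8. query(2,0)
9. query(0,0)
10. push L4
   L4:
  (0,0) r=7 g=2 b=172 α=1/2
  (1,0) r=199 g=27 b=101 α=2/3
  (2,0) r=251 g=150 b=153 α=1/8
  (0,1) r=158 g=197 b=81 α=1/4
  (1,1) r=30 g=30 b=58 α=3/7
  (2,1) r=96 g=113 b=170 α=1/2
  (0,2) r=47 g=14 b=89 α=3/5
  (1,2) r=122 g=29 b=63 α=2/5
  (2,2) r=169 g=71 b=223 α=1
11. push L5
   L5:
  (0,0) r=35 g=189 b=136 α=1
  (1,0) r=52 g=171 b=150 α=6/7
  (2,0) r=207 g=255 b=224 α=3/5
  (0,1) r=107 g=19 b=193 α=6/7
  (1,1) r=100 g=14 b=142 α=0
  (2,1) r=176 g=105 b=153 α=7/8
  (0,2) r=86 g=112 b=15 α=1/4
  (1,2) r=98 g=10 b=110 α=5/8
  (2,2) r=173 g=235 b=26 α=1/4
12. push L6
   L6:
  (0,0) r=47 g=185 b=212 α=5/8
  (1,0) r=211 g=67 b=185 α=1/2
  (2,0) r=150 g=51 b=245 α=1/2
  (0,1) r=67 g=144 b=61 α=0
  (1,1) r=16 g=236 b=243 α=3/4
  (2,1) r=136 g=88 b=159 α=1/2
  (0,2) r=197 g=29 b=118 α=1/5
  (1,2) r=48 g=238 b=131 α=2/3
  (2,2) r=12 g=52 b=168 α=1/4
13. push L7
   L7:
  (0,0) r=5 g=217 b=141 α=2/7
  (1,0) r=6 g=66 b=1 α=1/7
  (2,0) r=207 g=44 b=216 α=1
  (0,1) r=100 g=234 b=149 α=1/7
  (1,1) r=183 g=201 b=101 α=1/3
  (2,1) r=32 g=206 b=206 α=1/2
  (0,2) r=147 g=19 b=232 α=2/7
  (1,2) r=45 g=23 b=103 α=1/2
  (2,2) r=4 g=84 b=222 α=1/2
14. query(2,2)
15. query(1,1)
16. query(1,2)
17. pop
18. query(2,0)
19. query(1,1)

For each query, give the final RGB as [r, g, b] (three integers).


at x=2,y=2 over L1,L2:
after L1 α=2/3: [34/3, 118/3, 242/3]
after L2 α=1/2: [215/3, 193/6, 286/3]
rounded: [72, 32, 95]

at x=2,y=1 over L1,L2:
L1 α=3/5: [204/5, 546/5, 276/5]
L2 α=1/2: [357/5, 583/5, 388/5]
rounded: [71, 117, 78]

query (1,2) [L1,L3] — begin 0,0,0
L1 α=2/5: [62, 94/5, 92/5]
L3 α=1/8: [115/2, 579/20, 98/5]
= [58, 29, 20]

query (2,0) [L1,L3] — begin 0,0,0
after L1 α=2/7: [190/7, 56, 18/7]
after L3 α=1/2: [193/7, 139, 590/7]
rounded: [28, 139, 84]

(0,0) stack=L1,L3; from [0,0,0]:
L1 α=2/5: [164/5, 452/5, 356/5]
L3 α=0: [164/5, 452/5, 356/5]
rounded: [33, 90, 71]

(2,2) stack=L1,L3,L4,L5,L6,L7; from [0,0,0]:
L1 α=2/3: [34/3, 118/3, 242/3]
L3 α=1: [252, 225, 120]
L4 α=1: [169, 71, 223]
L5 α=1/4: [170, 112, 695/4]
L6 α=1/4: [261/2, 97, 2757/16]
L7 α=1/2: [269/4, 181/2, 6309/32]
rounded: [67, 90, 197]

query (1,1) [L1,L3,L4,L5,L6,L7] — begin 0,0,0
after L1 α=1/2: [39/2, 229/2, 76]
after L3 α=2/3: [119/6, 413/6, 398/3]
after L4 α=3/7: [508/21, 1096/21, 302/3]
after L5 α=0: [508/21, 1096/21, 302/3]
after L6 α=3/4: [379/21, 3991/21, 2489/12]
after L7 α=1/3: [4601/63, 12203/63, 3095/18]
= [73, 194, 172]

query (1,2) [L1,L3,L4,L5,L6,L7] — begin 0,0,0
after L1 α=2/5: [62, 94/5, 92/5]
after L3 α=1/8: [115/2, 579/20, 98/5]
after L4 α=2/5: [833/10, 2897/100, 924/25]
after L5 α=5/8: [7399/80, 13691/800, 8261/100]
after L6 α=2/3: [15079/240, 131497/800, 11487/100]
after L7 α=1/2: [25879/480, 149897/1600, 21787/200]
→ [54, 94, 109]

at x=2,y=0 over L1,L3,L4,L5,L6:
L1 α=2/7: [190/7, 56, 18/7]
L3 α=1/2: [193/7, 139, 590/7]
L4 α=1/8: [111/2, 1123/8, 743/8]
L5 α=3/5: [732/5, 4183/20, 3431/20]
L6 α=1/2: [741/5, 5203/40, 8331/40]
→ [148, 130, 208]

query (1,1) [L1,L3,L4,L5,L6] — begin 0,0,0
L1 α=1/2: [39/2, 229/2, 76]
L3 α=2/3: [119/6, 413/6, 398/3]
L4 α=3/7: [508/21, 1096/21, 302/3]
L5 α=0: [508/21, 1096/21, 302/3]
L6 α=3/4: [379/21, 3991/21, 2489/12]
rounded: [18, 190, 207]


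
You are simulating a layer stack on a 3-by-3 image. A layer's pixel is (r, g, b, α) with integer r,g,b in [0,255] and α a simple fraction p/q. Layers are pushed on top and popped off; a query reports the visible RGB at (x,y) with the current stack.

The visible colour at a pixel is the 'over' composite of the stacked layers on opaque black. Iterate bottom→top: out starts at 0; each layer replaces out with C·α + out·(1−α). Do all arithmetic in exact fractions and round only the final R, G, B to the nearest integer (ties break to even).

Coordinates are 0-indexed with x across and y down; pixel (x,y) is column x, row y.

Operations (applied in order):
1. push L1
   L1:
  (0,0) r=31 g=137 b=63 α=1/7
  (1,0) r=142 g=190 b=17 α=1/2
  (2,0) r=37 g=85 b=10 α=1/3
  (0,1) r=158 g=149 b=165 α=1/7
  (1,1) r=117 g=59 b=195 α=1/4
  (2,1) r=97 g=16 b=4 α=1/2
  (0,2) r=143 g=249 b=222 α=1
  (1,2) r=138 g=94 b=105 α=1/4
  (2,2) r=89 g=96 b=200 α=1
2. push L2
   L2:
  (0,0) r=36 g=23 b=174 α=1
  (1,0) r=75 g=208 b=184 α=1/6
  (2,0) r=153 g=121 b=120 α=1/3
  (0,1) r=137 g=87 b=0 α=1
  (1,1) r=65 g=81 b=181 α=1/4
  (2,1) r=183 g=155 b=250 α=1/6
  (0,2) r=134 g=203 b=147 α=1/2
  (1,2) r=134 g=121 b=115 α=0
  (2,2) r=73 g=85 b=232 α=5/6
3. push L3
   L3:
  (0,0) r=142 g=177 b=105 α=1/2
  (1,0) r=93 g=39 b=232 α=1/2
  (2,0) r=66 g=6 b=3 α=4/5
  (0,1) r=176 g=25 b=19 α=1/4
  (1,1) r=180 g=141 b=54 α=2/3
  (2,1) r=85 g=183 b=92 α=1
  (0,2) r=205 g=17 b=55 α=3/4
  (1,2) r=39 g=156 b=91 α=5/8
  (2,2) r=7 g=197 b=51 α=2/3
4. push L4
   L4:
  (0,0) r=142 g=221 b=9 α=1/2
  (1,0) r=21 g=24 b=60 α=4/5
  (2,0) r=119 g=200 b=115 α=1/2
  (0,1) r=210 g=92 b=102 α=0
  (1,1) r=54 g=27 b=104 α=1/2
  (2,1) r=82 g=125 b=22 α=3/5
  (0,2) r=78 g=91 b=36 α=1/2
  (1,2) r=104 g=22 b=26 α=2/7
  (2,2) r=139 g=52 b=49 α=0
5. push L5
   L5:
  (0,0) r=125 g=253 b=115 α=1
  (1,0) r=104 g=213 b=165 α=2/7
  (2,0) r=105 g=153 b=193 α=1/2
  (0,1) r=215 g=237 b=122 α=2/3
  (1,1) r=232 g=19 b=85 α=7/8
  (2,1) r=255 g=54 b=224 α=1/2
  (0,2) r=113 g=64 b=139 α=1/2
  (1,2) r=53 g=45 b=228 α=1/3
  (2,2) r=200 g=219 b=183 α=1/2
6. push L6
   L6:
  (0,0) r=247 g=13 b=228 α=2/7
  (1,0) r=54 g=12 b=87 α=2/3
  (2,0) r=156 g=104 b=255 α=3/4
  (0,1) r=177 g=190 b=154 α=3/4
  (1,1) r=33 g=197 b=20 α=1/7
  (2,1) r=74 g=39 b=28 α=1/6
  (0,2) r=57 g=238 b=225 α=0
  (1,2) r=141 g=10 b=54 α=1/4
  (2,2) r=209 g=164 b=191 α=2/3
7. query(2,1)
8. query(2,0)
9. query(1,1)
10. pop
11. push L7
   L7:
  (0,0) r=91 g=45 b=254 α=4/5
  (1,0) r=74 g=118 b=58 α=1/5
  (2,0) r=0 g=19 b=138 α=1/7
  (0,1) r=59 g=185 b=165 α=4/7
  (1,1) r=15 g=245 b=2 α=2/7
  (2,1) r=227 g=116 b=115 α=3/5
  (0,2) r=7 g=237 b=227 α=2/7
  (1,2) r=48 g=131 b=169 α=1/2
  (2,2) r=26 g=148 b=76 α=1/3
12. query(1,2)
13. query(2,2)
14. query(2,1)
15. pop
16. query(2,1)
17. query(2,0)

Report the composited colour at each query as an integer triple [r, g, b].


(2,1) stack=L1,L2,L3,L4,L5,L6; from [0,0,0]:
+L1 (α=1/2) → [97/2, 8, 2]
+L2 (α=1/6) → [851/12, 65/2, 130/3]
+L3 (α=1) → [85, 183, 92]
+L4 (α=3/5) → [416/5, 741/5, 50]
+L5 (α=1/2) → [1691/10, 1011/10, 137]
+L6 (α=1/6) → [613/4, 363/4, 713/6]
= [153, 91, 119]

(2,0) stack=L1,L2,L3,L4,L5,L6; from [0,0,0]:
+L1 (α=1/3) → [37/3, 85/3, 10/3]
+L2 (α=1/3) → [533/9, 533/9, 380/9]
+L3 (α=4/5) → [2909/45, 749/45, 488/45]
+L4 (α=1/2) → [4132/45, 9749/90, 5663/90]
+L5 (α=1/2) → [8857/90, 23519/180, 23033/180]
+L6 (α=3/4) → [50977/360, 79679/720, 160733/720]
rounded: [142, 111, 223]

(1,1) stack=L1,L2,L3,L4,L5,L6; from [0,0,0]:
L1 α=1/4: [117/4, 59/4, 195/4]
L2 α=1/4: [611/16, 501/16, 1309/16]
L3 α=2/3: [6371/48, 1671/16, 3037/48]
L4 α=1/2: [8963/96, 2103/32, 8029/96]
L5 α=7/8: [164867/768, 6359/256, 65149/768]
L6 α=1/7: [169091/896, 44293/896, 67709/896]
= [189, 49, 76]

(1,2) stack=L1,L2,L3,L4,L5,L7; from [0,0,0]:
L1 α=1/4: [69/2, 47/2, 105/4]
L2 α=0: [69/2, 47/2, 105/4]
L3 α=5/8: [597/16, 1701/16, 2135/32]
L4 α=2/7: [6313/112, 9209/112, 12339/224]
L5 α=1/3: [9281/168, 11729/168, 12625/112]
L7 α=1/2: [17345/336, 33737/336, 31553/224]
→ [52, 100, 141]

at x=2,y=2 over L1,L2,L3,L4,L5,L7:
after L1 α=1: [89, 96, 200]
after L2 α=5/6: [227/3, 521/6, 680/3]
after L3 α=2/3: [269/9, 2885/18, 986/9]
after L4 α=0: [269/9, 2885/18, 986/9]
after L5 α=1/2: [2069/18, 6827/36, 2633/18]
after L7 α=1/3: [2303/27, 9491/54, 3317/27]
rounded: [85, 176, 123]

at x=2,y=1 over L1,L2,L3,L4,L5,L7:
after L1 α=1/2: [97/2, 8, 2]
after L2 α=1/6: [851/12, 65/2, 130/3]
after L3 α=1: [85, 183, 92]
after L4 α=3/5: [416/5, 741/5, 50]
after L5 α=1/2: [1691/10, 1011/10, 137]
after L7 α=3/5: [5096/25, 2751/25, 619/5]
→ [204, 110, 124]

(2,1) stack=L1,L2,L3,L4,L5; from [0,0,0]:
after L1 α=1/2: [97/2, 8, 2]
after L2 α=1/6: [851/12, 65/2, 130/3]
after L3 α=1: [85, 183, 92]
after L4 α=3/5: [416/5, 741/5, 50]
after L5 α=1/2: [1691/10, 1011/10, 137]
= [169, 101, 137]

(2,0) stack=L1,L2,L3,L4,L5; from [0,0,0]:
L1 α=1/3: [37/3, 85/3, 10/3]
L2 α=1/3: [533/9, 533/9, 380/9]
L3 α=4/5: [2909/45, 749/45, 488/45]
L4 α=1/2: [4132/45, 9749/90, 5663/90]
L5 α=1/2: [8857/90, 23519/180, 23033/180]
→ [98, 131, 128]


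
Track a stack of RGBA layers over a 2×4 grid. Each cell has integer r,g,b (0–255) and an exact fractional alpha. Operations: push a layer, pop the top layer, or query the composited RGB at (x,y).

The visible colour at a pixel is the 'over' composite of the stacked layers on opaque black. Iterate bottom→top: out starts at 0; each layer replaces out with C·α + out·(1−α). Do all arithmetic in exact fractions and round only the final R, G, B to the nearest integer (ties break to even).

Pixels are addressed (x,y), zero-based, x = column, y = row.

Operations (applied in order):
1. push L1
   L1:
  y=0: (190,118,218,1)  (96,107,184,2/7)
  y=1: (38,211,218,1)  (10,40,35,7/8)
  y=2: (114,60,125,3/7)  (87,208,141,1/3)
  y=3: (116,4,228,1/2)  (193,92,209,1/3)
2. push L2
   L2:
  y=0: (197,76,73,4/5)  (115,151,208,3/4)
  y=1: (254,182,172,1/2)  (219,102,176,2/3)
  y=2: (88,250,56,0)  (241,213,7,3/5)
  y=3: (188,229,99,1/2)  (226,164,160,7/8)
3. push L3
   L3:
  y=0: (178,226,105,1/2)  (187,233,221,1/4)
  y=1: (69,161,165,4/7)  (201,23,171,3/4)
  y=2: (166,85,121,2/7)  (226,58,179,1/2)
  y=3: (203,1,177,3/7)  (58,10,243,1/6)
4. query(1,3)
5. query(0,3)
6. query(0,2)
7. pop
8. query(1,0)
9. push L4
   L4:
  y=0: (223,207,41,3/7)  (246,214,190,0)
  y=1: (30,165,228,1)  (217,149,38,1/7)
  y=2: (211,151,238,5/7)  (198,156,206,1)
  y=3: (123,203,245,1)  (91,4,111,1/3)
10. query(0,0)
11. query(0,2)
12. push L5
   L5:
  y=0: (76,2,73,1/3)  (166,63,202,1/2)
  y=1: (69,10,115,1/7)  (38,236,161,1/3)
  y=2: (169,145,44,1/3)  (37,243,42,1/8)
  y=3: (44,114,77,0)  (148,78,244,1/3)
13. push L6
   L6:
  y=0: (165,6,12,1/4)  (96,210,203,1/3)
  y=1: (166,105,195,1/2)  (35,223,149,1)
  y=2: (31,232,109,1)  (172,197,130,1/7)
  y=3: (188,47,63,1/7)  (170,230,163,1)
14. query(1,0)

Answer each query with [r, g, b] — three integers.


query (1,3) [L1,L2,L3] — begin 0,0,0
after L1 α=1/3: [193/3, 92/3, 209/3]
after L2 α=7/8: [4939/24, 442/3, 3569/24]
after L3 α=1/6: [26087/144, 1120/9, 23677/144]
→ [181, 124, 164]

(0,3) stack=L1,L2,L3; from [0,0,0]:
L1 α=1/2: [58, 2, 114]
L2 α=1/2: [123, 231/2, 213/2]
L3 α=3/7: [1101/7, 465/7, 957/7]
→ [157, 66, 137]

(0,2) stack=L1,L2,L3; from [0,0,0]:
after L1 α=3/7: [342/7, 180/7, 375/7]
after L2 α=0: [342/7, 180/7, 375/7]
after L3 α=2/7: [4034/49, 2090/49, 3569/49]
→ [82, 43, 73]

at x=1,y=0 over L1,L2:
after L1 α=2/7: [192/7, 214/7, 368/7]
after L2 α=3/4: [2607/28, 3385/28, 1184/7]
→ [93, 121, 169]

at x=0,y=0 over L1,L2,L4:
after L1 α=1: [190, 118, 218]
after L2 α=4/5: [978/5, 422/5, 102]
after L4 α=3/7: [7257/35, 4793/35, 531/7]
= [207, 137, 76]

at x=0,y=2 over L1,L2,L4:
L1 α=3/7: [342/7, 180/7, 375/7]
L2 α=0: [342/7, 180/7, 375/7]
L4 α=5/7: [8069/49, 5645/49, 9080/49]
= [165, 115, 185]

(1,0) stack=L1,L2,L4,L5,L6; from [0,0,0]:
after L1 α=2/7: [192/7, 214/7, 368/7]
after L2 α=3/4: [2607/28, 3385/28, 1184/7]
after L4 α=0: [2607/28, 3385/28, 1184/7]
after L5 α=1/2: [7255/56, 5149/56, 1299/7]
after L6 α=1/3: [9943/84, 11029/84, 4019/21]
= [118, 131, 191]


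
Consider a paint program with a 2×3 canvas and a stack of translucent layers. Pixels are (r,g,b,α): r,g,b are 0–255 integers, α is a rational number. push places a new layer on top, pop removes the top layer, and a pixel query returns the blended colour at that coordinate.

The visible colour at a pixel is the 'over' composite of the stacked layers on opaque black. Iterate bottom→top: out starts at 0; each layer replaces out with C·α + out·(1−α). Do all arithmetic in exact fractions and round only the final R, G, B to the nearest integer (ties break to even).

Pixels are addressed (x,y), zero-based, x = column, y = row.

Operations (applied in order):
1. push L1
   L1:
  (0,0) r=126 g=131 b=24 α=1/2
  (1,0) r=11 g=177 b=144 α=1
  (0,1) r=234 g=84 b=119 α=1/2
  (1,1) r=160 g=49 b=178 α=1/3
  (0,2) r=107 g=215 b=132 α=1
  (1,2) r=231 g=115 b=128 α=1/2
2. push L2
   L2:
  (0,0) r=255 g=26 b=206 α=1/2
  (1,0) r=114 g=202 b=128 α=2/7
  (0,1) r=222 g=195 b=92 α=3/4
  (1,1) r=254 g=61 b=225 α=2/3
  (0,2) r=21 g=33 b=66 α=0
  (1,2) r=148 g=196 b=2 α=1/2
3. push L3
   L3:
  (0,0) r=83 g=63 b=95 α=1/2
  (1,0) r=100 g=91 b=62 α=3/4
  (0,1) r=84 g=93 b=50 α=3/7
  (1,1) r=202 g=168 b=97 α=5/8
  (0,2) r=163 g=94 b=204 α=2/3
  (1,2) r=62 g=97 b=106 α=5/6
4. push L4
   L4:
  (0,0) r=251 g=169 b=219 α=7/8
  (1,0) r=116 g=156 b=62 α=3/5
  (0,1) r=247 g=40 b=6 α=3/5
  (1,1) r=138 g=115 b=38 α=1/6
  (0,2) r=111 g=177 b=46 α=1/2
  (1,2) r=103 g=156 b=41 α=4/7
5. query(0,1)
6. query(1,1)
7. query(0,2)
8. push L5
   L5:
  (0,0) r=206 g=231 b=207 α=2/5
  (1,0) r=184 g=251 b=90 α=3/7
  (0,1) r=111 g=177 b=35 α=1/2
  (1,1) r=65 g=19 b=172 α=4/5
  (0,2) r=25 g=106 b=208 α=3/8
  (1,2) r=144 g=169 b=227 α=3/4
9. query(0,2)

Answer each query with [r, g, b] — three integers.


query (0,1) [L1,L2,L3,L4] — begin 0,0,0
+L1 (α=1/2) → [117, 42, 119/2]
+L2 (α=3/4) → [783/4, 627/4, 671/8]
+L3 (α=3/7) → [1035/7, 906/7, 971/14]
+L4 (α=3/5) → [7257/35, 2652/35, 1097/35]
rounded: [207, 76, 31]

query (1,1) [L1,L2,L3,L4] — begin 0,0,0
after L1 α=1/3: [160/3, 49/3, 178/3]
after L2 α=2/3: [1684/9, 415/9, 1528/9]
after L3 α=5/8: [2357/12, 2935/24, 2983/24]
after L4 α=1/6: [13441/72, 17435/144, 15827/144]
rounded: [187, 121, 110]

(0,2) stack=L1,L2,L3,L4; from [0,0,0]:
L1 α=1: [107, 215, 132]
L2 α=0: [107, 215, 132]
L3 α=2/3: [433/3, 403/3, 180]
L4 α=1/2: [383/3, 467/3, 113]
= [128, 156, 113]

at x=0,y=2 over L1,L2,L3,L4,L5:
L1 α=1: [107, 215, 132]
L2 α=0: [107, 215, 132]
L3 α=2/3: [433/3, 403/3, 180]
L4 α=1/2: [383/3, 467/3, 113]
L5 α=3/8: [535/6, 3289/24, 1189/8]
rounded: [89, 137, 149]
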